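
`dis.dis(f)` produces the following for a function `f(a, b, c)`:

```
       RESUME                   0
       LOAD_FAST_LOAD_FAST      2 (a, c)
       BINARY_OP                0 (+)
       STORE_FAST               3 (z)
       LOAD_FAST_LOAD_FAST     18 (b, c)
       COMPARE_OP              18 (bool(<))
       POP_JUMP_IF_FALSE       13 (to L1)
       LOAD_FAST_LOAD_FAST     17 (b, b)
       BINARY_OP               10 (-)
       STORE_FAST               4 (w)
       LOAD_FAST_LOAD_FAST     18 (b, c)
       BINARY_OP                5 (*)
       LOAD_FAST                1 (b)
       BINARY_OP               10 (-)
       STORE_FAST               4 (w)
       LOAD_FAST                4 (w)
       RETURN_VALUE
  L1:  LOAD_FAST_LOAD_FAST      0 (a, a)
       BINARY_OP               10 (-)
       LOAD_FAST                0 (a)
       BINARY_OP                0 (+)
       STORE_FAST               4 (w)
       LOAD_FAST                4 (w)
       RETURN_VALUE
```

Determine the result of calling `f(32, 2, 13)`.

24

LOAD_FAST_LOAD_FAST a,c → push 32,13. Stack: [32, 13]
BINARY_OP + → 32 + 13 = 45. Stack: [45]
STORE_FAST z → z=45. Stack: []
LOAD_FAST_LOAD_FAST b,c → push 2,13. Stack: [2, 13]
COMPARE_OP bool(<) → 2 vs 13 = True. Stack: [True]
POP_JUMP_IF_FALSE → pop True; no jump. Stack: []
LOAD_FAST_LOAD_FAST b,b → push 2,2. Stack: [2, 2]
BINARY_OP - → 2 - 2 = 0. Stack: [0]
STORE_FAST w → w=0. Stack: []
LOAD_FAST_LOAD_FAST b,c → push 2,13. Stack: [2, 13]
BINARY_OP * → 2 * 13 = 26. Stack: [26]
LOAD_FAST b → push 2. Stack: [26, 2]
BINARY_OP - → 26 - 2 = 24. Stack: [24]
STORE_FAST w → w=24. Stack: []
LOAD_FAST w → push 24. Stack: [24]
RETURN_VALUE → return 24.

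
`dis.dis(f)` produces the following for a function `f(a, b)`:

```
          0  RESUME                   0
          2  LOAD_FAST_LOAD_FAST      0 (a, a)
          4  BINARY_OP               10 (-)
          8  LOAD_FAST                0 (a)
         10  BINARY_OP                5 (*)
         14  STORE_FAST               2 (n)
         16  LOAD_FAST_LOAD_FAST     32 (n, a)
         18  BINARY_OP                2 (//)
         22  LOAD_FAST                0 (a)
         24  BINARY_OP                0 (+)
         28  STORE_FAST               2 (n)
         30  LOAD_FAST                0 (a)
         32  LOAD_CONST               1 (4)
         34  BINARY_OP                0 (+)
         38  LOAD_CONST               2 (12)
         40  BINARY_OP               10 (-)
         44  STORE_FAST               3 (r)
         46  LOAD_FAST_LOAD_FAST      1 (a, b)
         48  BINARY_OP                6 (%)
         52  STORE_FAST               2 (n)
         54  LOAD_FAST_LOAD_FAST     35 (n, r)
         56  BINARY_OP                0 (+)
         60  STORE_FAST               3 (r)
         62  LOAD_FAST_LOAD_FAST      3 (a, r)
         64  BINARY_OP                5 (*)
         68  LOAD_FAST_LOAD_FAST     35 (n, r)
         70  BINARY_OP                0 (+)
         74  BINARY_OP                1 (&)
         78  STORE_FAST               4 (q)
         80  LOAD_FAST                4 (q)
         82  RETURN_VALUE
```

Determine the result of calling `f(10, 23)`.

16

LOAD_FAST_LOAD_FAST a,a → push 10,10. Stack: [10, 10]
BINARY_OP - → 10 - 10 = 0. Stack: [0]
LOAD_FAST a → push 10. Stack: [0, 10]
BINARY_OP * → 0 * 10 = 0. Stack: [0]
STORE_FAST n → n=0. Stack: []
LOAD_FAST_LOAD_FAST n,a → push 0,10. Stack: [0, 10]
BINARY_OP // → 0 // 10 = 0. Stack: [0]
LOAD_FAST a → push 10. Stack: [0, 10]
BINARY_OP + → 0 + 10 = 10. Stack: [10]
STORE_FAST n → n=10. Stack: []
LOAD_FAST a → push 10. Stack: [10]
LOAD_CONST → push 4. Stack: [10, 4]
BINARY_OP + → 10 + 4 = 14. Stack: [14]
LOAD_CONST → push 12. Stack: [14, 12]
BINARY_OP - → 14 - 12 = 2. Stack: [2]
STORE_FAST r → r=2. Stack: []
LOAD_FAST_LOAD_FAST a,b → push 10,23. Stack: [10, 23]
BINARY_OP % → 10 % 23 = 10. Stack: [10]
STORE_FAST n → n=10. Stack: []
LOAD_FAST_LOAD_FAST n,r → push 10,2. Stack: [10, 2]
BINARY_OP + → 10 + 2 = 12. Stack: [12]
STORE_FAST r → r=12. Stack: []
LOAD_FAST_LOAD_FAST a,r → push 10,12. Stack: [10, 12]
BINARY_OP * → 10 * 12 = 120. Stack: [120]
LOAD_FAST_LOAD_FAST n,r → push 10,12. Stack: [120, 10, 12]
BINARY_OP + → 10 + 12 = 22. Stack: [120, 22]
BINARY_OP & → 120 & 22 = 16. Stack: [16]
STORE_FAST q → q=16. Stack: []
LOAD_FAST q → push 16. Stack: [16]
RETURN_VALUE → return 16.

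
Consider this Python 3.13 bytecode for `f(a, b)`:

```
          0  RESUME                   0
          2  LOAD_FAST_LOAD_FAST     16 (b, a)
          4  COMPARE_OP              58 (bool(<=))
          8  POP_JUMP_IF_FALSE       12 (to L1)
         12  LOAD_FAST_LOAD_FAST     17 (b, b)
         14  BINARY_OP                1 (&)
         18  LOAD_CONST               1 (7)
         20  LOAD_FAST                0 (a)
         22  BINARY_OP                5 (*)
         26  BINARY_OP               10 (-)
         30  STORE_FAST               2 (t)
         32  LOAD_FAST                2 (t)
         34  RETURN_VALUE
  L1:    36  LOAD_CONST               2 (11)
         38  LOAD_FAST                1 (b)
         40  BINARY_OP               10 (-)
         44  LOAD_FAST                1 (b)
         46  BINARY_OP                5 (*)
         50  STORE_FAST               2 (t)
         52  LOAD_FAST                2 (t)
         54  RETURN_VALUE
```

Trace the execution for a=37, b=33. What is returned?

-226

LOAD_FAST_LOAD_FAST b,a → push 33,37. Stack: [33, 37]
COMPARE_OP bool(<=) → 33 vs 37 = True. Stack: [True]
POP_JUMP_IF_FALSE → pop True; no jump. Stack: []
LOAD_FAST_LOAD_FAST b,b → push 33,33. Stack: [33, 33]
BINARY_OP & → 33 & 33 = 33. Stack: [33]
LOAD_CONST → push 7. Stack: [33, 7]
LOAD_FAST a → push 37. Stack: [33, 7, 37]
BINARY_OP * → 7 * 37 = 259. Stack: [33, 259]
BINARY_OP - → 33 - 259 = -226. Stack: [-226]
STORE_FAST t → t=-226. Stack: []
LOAD_FAST t → push -226. Stack: [-226]
RETURN_VALUE → return -226.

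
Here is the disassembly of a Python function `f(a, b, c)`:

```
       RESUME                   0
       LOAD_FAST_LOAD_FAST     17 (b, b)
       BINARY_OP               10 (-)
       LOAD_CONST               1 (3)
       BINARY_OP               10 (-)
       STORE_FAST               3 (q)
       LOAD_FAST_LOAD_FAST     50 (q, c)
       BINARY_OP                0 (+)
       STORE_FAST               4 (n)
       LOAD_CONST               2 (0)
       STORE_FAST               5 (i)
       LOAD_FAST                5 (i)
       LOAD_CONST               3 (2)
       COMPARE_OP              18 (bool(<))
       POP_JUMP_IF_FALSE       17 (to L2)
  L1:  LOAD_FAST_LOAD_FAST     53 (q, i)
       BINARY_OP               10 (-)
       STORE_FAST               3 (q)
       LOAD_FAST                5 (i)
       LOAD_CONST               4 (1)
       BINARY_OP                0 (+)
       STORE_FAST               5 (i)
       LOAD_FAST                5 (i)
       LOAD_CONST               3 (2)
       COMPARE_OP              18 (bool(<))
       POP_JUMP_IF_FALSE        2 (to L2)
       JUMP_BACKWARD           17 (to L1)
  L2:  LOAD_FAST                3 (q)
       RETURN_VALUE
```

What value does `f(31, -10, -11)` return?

LOAD_FAST_LOAD_FAST b,b → push -10,-10. Stack: [-10, -10]
BINARY_OP - → -10 - -10 = 0. Stack: [0]
LOAD_CONST → push 3. Stack: [0, 3]
BINARY_OP - → 0 - 3 = -3. Stack: [-3]
STORE_FAST q → q=-3. Stack: []
LOAD_FAST_LOAD_FAST q,c → push -3,-11. Stack: [-3, -11]
BINARY_OP + → -3 + -11 = -14. Stack: [-14]
STORE_FAST n → n=-14. Stack: []
LOAD_CONST → push 0. Stack: [0]
STORE_FAST i → i=0. Stack: []
LOAD_FAST i → push 0. Stack: [0]
LOAD_CONST → push 2. Stack: [0, 2]
COMPARE_OP bool(<) → 0 vs 2 = True. Stack: [True]
POP_JUMP_IF_FALSE → pop True; no jump. Stack: []
LOAD_FAST_LOAD_FAST q,i → push -3,0. Stack: [-3, 0]
BINARY_OP - → -3 - 0 = -3. Stack: [-3]
STORE_FAST q → q=-3. Stack: []
LOAD_FAST i → push 0. Stack: [0]
LOAD_CONST → push 1. Stack: [0, 1]
BINARY_OP + → 0 + 1 = 1. Stack: [1]
STORE_FAST i → i=1. Stack: []
LOAD_FAST i → push 1. Stack: [1]
LOAD_CONST → push 2. Stack: [1, 2]
COMPARE_OP bool(<) → 1 vs 2 = True. Stack: [True]
POP_JUMP_IF_FALSE → pop True; no jump. Stack: []
LOAD_FAST_LOAD_FAST q,i → push -3,1. Stack: [-3, 1]
BINARY_OP - → -3 - 1 = -4. Stack: [-4]
STORE_FAST q → q=-4. Stack: []
LOAD_FAST i → push 1. Stack: [1]
LOAD_CONST → push 1. Stack: [1, 1]
BINARY_OP + → 1 + 1 = 2. Stack: [2]
STORE_FAST i → i=2. Stack: []
LOAD_FAST i → push 2. Stack: [2]
LOAD_CONST → push 2. Stack: [2, 2]
COMPARE_OP bool(<) → 2 vs 2 = False. Stack: [False]
POP_JUMP_IF_FALSE → pop False; jump. Stack: []
LOAD_FAST q → push -4. Stack: [-4]
RETURN_VALUE → return -4.

-4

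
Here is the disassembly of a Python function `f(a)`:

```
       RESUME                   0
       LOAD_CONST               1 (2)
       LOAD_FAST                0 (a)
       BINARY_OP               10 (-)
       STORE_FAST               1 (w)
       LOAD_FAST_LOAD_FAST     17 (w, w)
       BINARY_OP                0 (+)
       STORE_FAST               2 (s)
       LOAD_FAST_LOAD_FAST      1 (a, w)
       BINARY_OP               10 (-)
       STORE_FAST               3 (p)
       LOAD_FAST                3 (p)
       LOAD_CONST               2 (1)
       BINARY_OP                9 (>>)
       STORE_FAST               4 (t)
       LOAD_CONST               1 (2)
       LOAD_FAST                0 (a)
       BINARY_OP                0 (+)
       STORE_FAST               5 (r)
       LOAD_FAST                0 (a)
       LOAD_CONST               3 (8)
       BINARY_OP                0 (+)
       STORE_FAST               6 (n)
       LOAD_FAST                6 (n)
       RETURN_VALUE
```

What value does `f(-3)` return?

5

LOAD_CONST → push 2. Stack: [2]
LOAD_FAST a → push -3. Stack: [2, -3]
BINARY_OP - → 2 - -3 = 5. Stack: [5]
STORE_FAST w → w=5. Stack: []
LOAD_FAST_LOAD_FAST w,w → push 5,5. Stack: [5, 5]
BINARY_OP + → 5 + 5 = 10. Stack: [10]
STORE_FAST s → s=10. Stack: []
LOAD_FAST_LOAD_FAST a,w → push -3,5. Stack: [-3, 5]
BINARY_OP - → -3 - 5 = -8. Stack: [-8]
STORE_FAST p → p=-8. Stack: []
LOAD_FAST p → push -8. Stack: [-8]
LOAD_CONST → push 1. Stack: [-8, 1]
BINARY_OP >> → -8 >> 1 = -4. Stack: [-4]
STORE_FAST t → t=-4. Stack: []
LOAD_CONST → push 2. Stack: [2]
LOAD_FAST a → push -3. Stack: [2, -3]
BINARY_OP + → 2 + -3 = -1. Stack: [-1]
STORE_FAST r → r=-1. Stack: []
LOAD_FAST a → push -3. Stack: [-3]
LOAD_CONST → push 8. Stack: [-3, 8]
BINARY_OP + → -3 + 8 = 5. Stack: [5]
STORE_FAST n → n=5. Stack: []
LOAD_FAST n → push 5. Stack: [5]
RETURN_VALUE → return 5.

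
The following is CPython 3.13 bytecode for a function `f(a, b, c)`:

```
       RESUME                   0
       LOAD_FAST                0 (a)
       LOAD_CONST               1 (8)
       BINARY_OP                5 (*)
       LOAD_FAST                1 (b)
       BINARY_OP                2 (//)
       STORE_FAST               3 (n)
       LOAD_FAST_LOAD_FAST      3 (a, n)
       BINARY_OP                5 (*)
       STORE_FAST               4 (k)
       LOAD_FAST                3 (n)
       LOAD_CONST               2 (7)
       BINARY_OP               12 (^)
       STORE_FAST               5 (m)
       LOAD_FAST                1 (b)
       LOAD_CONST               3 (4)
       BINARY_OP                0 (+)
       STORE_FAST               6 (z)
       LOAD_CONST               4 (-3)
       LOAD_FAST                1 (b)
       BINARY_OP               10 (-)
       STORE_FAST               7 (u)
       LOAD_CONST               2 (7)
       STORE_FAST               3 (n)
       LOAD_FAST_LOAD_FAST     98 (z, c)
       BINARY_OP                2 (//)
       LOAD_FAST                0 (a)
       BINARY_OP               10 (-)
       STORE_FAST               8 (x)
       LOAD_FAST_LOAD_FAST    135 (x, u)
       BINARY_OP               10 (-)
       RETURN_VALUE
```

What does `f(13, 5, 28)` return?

-5

LOAD_FAST a → push 13. Stack: [13]
LOAD_CONST → push 8. Stack: [13, 8]
BINARY_OP * → 13 * 8 = 104. Stack: [104]
LOAD_FAST b → push 5. Stack: [104, 5]
BINARY_OP // → 104 // 5 = 20. Stack: [20]
STORE_FAST n → n=20. Stack: []
LOAD_FAST_LOAD_FAST a,n → push 13,20. Stack: [13, 20]
BINARY_OP * → 13 * 20 = 260. Stack: [260]
STORE_FAST k → k=260. Stack: []
LOAD_FAST n → push 20. Stack: [20]
LOAD_CONST → push 7. Stack: [20, 7]
BINARY_OP ^ → 20 ^ 7 = 19. Stack: [19]
STORE_FAST m → m=19. Stack: []
LOAD_FAST b → push 5. Stack: [5]
LOAD_CONST → push 4. Stack: [5, 4]
BINARY_OP + → 5 + 4 = 9. Stack: [9]
STORE_FAST z → z=9. Stack: []
LOAD_CONST → push -3. Stack: [-3]
LOAD_FAST b → push 5. Stack: [-3, 5]
BINARY_OP - → -3 - 5 = -8. Stack: [-8]
STORE_FAST u → u=-8. Stack: []
LOAD_CONST → push 7. Stack: [7]
STORE_FAST n → n=7. Stack: []
LOAD_FAST_LOAD_FAST z,c → push 9,28. Stack: [9, 28]
BINARY_OP // → 9 // 28 = 0. Stack: [0]
LOAD_FAST a → push 13. Stack: [0, 13]
BINARY_OP - → 0 - 13 = -13. Stack: [-13]
STORE_FAST x → x=-13. Stack: []
LOAD_FAST_LOAD_FAST x,u → push -13,-8. Stack: [-13, -8]
BINARY_OP - → -13 - -8 = -5. Stack: [-5]
RETURN_VALUE → return -5.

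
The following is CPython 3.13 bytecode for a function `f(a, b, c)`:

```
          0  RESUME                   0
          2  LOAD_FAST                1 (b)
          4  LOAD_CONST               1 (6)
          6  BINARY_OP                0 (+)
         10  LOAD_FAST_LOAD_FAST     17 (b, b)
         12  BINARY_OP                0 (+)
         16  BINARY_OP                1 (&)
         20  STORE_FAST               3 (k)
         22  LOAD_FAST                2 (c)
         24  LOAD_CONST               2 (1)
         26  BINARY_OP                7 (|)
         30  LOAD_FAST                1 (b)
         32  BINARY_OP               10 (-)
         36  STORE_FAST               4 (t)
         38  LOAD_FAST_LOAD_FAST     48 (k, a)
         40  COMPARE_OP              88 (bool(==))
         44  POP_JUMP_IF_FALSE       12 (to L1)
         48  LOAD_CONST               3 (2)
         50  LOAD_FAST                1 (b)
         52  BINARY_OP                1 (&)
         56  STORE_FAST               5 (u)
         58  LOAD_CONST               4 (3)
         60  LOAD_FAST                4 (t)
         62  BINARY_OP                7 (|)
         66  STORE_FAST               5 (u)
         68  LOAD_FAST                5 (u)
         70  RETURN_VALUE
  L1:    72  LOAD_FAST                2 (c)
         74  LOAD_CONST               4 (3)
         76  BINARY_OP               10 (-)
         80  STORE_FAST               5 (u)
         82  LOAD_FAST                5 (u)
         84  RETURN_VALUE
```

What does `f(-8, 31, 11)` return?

LOAD_FAST b → push 31. Stack: [31]
LOAD_CONST → push 6. Stack: [31, 6]
BINARY_OP + → 31 + 6 = 37. Stack: [37]
LOAD_FAST_LOAD_FAST b,b → push 31,31. Stack: [37, 31, 31]
BINARY_OP + → 31 + 31 = 62. Stack: [37, 62]
BINARY_OP & → 37 & 62 = 36. Stack: [36]
STORE_FAST k → k=36. Stack: []
LOAD_FAST c → push 11. Stack: [11]
LOAD_CONST → push 1. Stack: [11, 1]
BINARY_OP | → 11 | 1 = 11. Stack: [11]
LOAD_FAST b → push 31. Stack: [11, 31]
BINARY_OP - → 11 - 31 = -20. Stack: [-20]
STORE_FAST t → t=-20. Stack: []
LOAD_FAST_LOAD_FAST k,a → push 36,-8. Stack: [36, -8]
COMPARE_OP bool(==) → 36 vs -8 = False. Stack: [False]
POP_JUMP_IF_FALSE → pop False; jump. Stack: []
LOAD_FAST c → push 11. Stack: [11]
LOAD_CONST → push 3. Stack: [11, 3]
BINARY_OP - → 11 - 3 = 8. Stack: [8]
STORE_FAST u → u=8. Stack: []
LOAD_FAST u → push 8. Stack: [8]
RETURN_VALUE → return 8.

8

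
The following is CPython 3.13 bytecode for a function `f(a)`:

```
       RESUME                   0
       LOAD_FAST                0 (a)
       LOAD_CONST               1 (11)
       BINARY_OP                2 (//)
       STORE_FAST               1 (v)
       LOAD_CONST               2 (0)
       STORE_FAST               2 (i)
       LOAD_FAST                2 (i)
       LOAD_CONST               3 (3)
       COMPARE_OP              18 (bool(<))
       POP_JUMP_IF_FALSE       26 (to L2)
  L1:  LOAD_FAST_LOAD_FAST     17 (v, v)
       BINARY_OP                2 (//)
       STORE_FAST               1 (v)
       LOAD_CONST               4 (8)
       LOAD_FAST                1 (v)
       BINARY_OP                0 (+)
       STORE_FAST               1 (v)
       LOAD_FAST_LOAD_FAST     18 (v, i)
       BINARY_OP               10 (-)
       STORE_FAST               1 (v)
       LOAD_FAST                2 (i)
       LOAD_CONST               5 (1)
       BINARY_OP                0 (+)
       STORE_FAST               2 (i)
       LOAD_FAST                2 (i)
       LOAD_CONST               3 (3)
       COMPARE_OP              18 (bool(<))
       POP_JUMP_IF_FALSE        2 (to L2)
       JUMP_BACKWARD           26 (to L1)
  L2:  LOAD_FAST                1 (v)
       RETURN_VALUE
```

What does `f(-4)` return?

LOAD_FAST a → push -4. Stack: [-4]
LOAD_CONST → push 11. Stack: [-4, 11]
BINARY_OP // → -4 // 11 = -1. Stack: [-1]
STORE_FAST v → v=-1. Stack: []
LOAD_CONST → push 0. Stack: [0]
STORE_FAST i → i=0. Stack: []
LOAD_FAST i → push 0. Stack: [0]
LOAD_CONST → push 3. Stack: [0, 3]
COMPARE_OP bool(<) → 0 vs 3 = True. Stack: [True]
POP_JUMP_IF_FALSE → pop True; no jump. Stack: []
LOAD_FAST_LOAD_FAST v,v → push -1,-1. Stack: [-1, -1]
BINARY_OP // → -1 // -1 = 1. Stack: [1]
STORE_FAST v → v=1. Stack: []
LOAD_CONST → push 8. Stack: [8]
LOAD_FAST v → push 1. Stack: [8, 1]
BINARY_OP + → 8 + 1 = 9. Stack: [9]
STORE_FAST v → v=9. Stack: []
LOAD_FAST_LOAD_FAST v,i → push 9,0. Stack: [9, 0]
BINARY_OP - → 9 - 0 = 9. Stack: [9]
STORE_FAST v → v=9. Stack: []
LOAD_FAST i → push 0. Stack: [0]
LOAD_CONST → push 1. Stack: [0, 1]
BINARY_OP + → 0 + 1 = 1. Stack: [1]
STORE_FAST i → i=1. Stack: []
LOAD_FAST i → push 1. Stack: [1]
LOAD_CONST → push 3. Stack: [1, 3]
COMPARE_OP bool(<) → 1 vs 3 = True. Stack: [True]
POP_JUMP_IF_FALSE → pop True; no jump. Stack: []
LOAD_FAST_LOAD_FAST v,v → push 9,9. Stack: [9, 9]
BINARY_OP // → 9 // 9 = 1. Stack: [1]
STORE_FAST v → v=1. Stack: []
LOAD_CONST → push 8. Stack: [8]
LOAD_FAST v → push 1. Stack: [8, 1]
BINARY_OP + → 8 + 1 = 9. Stack: [9]
STORE_FAST v → v=9. Stack: []
LOAD_FAST_LOAD_FAST v,i → push 9,1. Stack: [9, 1]
BINARY_OP - → 9 - 1 = 8. Stack: [8]
STORE_FAST v → v=8. Stack: []
LOAD_FAST i → push 1. Stack: [1]
LOAD_CONST → push 1. Stack: [1, 1]
BINARY_OP + → 1 + 1 = 2. Stack: [2]
STORE_FAST i → i=2. Stack: []
LOAD_FAST i → push 2. Stack: [2]
LOAD_CONST → push 3. Stack: [2, 3]
COMPARE_OP bool(<) → 2 vs 3 = True. Stack: [True]
POP_JUMP_IF_FALSE → pop True; no jump. Stack: []
LOAD_FAST_LOAD_FAST v,v → push 8,8. Stack: [8, 8]
BINARY_OP // → 8 // 8 = 1. Stack: [1]
STORE_FAST v → v=1. Stack: []
LOAD_CONST → push 8. Stack: [8]
LOAD_FAST v → push 1. Stack: [8, 1]
BINARY_OP + → 8 + 1 = 9. Stack: [9]
STORE_FAST v → v=9. Stack: []
LOAD_FAST_LOAD_FAST v,i → push 9,2. Stack: [9, 2]
BINARY_OP - → 9 - 2 = 7. Stack: [7]
STORE_FAST v → v=7. Stack: []
LOAD_FAST i → push 2. Stack: [2]
LOAD_CONST → push 1. Stack: [2, 1]
BINARY_OP + → 2 + 1 = 3. Stack: [3]
STORE_FAST i → i=3. Stack: []
LOAD_FAST i → push 3. Stack: [3]
LOAD_CONST → push 3. Stack: [3, 3]
COMPARE_OP bool(<) → 3 vs 3 = False. Stack: [False]
POP_JUMP_IF_FALSE → pop False; jump. Stack: []
LOAD_FAST v → push 7. Stack: [7]
RETURN_VALUE → return 7.

7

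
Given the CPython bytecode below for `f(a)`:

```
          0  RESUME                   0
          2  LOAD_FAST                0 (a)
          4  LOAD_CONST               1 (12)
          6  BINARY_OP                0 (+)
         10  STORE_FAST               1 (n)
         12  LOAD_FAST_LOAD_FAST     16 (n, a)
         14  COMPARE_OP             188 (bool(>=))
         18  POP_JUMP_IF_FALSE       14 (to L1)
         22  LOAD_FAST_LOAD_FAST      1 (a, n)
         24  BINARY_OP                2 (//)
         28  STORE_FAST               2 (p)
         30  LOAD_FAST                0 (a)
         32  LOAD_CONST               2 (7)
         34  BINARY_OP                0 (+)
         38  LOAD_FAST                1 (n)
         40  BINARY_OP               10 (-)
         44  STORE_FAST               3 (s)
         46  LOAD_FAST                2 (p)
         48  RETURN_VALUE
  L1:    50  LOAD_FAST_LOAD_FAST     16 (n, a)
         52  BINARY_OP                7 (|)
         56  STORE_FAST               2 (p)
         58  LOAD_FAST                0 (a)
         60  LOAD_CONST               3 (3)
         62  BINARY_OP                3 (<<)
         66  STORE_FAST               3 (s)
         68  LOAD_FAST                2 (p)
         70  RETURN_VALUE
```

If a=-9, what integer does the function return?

-3

LOAD_FAST a → push -9. Stack: [-9]
LOAD_CONST → push 12. Stack: [-9, 12]
BINARY_OP + → -9 + 12 = 3. Stack: [3]
STORE_FAST n → n=3. Stack: []
LOAD_FAST_LOAD_FAST n,a → push 3,-9. Stack: [3, -9]
COMPARE_OP bool(>=) → 3 vs -9 = True. Stack: [True]
POP_JUMP_IF_FALSE → pop True; no jump. Stack: []
LOAD_FAST_LOAD_FAST a,n → push -9,3. Stack: [-9, 3]
BINARY_OP // → -9 // 3 = -3. Stack: [-3]
STORE_FAST p → p=-3. Stack: []
LOAD_FAST a → push -9. Stack: [-9]
LOAD_CONST → push 7. Stack: [-9, 7]
BINARY_OP + → -9 + 7 = -2. Stack: [-2]
LOAD_FAST n → push 3. Stack: [-2, 3]
BINARY_OP - → -2 - 3 = -5. Stack: [-5]
STORE_FAST s → s=-5. Stack: []
LOAD_FAST p → push -3. Stack: [-3]
RETURN_VALUE → return -3.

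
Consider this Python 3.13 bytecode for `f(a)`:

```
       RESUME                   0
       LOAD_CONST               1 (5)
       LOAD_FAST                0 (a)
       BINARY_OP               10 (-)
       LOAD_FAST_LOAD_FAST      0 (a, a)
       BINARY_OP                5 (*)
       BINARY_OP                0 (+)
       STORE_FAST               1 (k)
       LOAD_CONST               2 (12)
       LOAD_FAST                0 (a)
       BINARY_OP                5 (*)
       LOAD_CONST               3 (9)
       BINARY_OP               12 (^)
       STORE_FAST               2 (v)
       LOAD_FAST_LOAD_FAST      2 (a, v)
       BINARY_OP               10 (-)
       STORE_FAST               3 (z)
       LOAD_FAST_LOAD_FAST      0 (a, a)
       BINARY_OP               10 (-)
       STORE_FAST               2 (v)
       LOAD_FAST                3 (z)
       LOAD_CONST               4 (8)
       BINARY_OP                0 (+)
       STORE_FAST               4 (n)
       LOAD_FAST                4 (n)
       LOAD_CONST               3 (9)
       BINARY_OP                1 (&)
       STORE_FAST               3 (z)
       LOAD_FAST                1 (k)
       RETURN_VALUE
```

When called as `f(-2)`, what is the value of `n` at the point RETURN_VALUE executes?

LOAD_CONST → push 5. Stack: [5]
LOAD_FAST a → push -2. Stack: [5, -2]
BINARY_OP - → 5 - -2 = 7. Stack: [7]
LOAD_FAST_LOAD_FAST a,a → push -2,-2. Stack: [7, -2, -2]
BINARY_OP * → -2 * -2 = 4. Stack: [7, 4]
BINARY_OP + → 7 + 4 = 11. Stack: [11]
STORE_FAST k → k=11. Stack: []
LOAD_CONST → push 12. Stack: [12]
LOAD_FAST a → push -2. Stack: [12, -2]
BINARY_OP * → 12 * -2 = -24. Stack: [-24]
LOAD_CONST → push 9. Stack: [-24, 9]
BINARY_OP ^ → -24 ^ 9 = -31. Stack: [-31]
STORE_FAST v → v=-31. Stack: []
LOAD_FAST_LOAD_FAST a,v → push -2,-31. Stack: [-2, -31]
BINARY_OP - → -2 - -31 = 29. Stack: [29]
STORE_FAST z → z=29. Stack: []
LOAD_FAST_LOAD_FAST a,a → push -2,-2. Stack: [-2, -2]
BINARY_OP - → -2 - -2 = 0. Stack: [0]
STORE_FAST v → v=0. Stack: []
LOAD_FAST z → push 29. Stack: [29]
LOAD_CONST → push 8. Stack: [29, 8]
BINARY_OP + → 29 + 8 = 37. Stack: [37]
STORE_FAST n → n=37. Stack: []
LOAD_FAST n → push 37. Stack: [37]
LOAD_CONST → push 9. Stack: [37, 9]
BINARY_OP & → 37 & 9 = 1. Stack: [1]
STORE_FAST z → z=1. Stack: []
LOAD_FAST k → push 11. Stack: [11]
RETURN_VALUE → return 11.

37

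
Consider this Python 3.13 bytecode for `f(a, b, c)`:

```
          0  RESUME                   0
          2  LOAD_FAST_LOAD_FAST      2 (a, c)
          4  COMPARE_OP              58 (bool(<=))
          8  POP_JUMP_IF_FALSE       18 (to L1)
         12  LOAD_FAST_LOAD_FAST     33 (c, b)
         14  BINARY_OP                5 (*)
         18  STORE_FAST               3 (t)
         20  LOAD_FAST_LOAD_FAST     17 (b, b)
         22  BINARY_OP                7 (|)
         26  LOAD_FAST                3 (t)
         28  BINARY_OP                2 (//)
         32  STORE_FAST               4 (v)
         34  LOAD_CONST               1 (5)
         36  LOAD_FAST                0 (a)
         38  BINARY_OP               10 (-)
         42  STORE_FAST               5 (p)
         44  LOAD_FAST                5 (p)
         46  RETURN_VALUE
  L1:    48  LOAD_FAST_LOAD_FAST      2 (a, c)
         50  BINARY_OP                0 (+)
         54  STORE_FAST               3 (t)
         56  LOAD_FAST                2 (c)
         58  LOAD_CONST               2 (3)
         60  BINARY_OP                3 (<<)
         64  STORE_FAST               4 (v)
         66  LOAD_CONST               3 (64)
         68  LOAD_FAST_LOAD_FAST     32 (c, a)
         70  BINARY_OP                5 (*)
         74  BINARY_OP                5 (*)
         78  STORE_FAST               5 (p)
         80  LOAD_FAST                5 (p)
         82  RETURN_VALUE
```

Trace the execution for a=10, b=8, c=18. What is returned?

-5

LOAD_FAST_LOAD_FAST a,c → push 10,18. Stack: [10, 18]
COMPARE_OP bool(<=) → 10 vs 18 = True. Stack: [True]
POP_JUMP_IF_FALSE → pop True; no jump. Stack: []
LOAD_FAST_LOAD_FAST c,b → push 18,8. Stack: [18, 8]
BINARY_OP * → 18 * 8 = 144. Stack: [144]
STORE_FAST t → t=144. Stack: []
LOAD_FAST_LOAD_FAST b,b → push 8,8. Stack: [8, 8]
BINARY_OP | → 8 | 8 = 8. Stack: [8]
LOAD_FAST t → push 144. Stack: [8, 144]
BINARY_OP // → 8 // 144 = 0. Stack: [0]
STORE_FAST v → v=0. Stack: []
LOAD_CONST → push 5. Stack: [5]
LOAD_FAST a → push 10. Stack: [5, 10]
BINARY_OP - → 5 - 10 = -5. Stack: [-5]
STORE_FAST p → p=-5. Stack: []
LOAD_FAST p → push -5. Stack: [-5]
RETURN_VALUE → return -5.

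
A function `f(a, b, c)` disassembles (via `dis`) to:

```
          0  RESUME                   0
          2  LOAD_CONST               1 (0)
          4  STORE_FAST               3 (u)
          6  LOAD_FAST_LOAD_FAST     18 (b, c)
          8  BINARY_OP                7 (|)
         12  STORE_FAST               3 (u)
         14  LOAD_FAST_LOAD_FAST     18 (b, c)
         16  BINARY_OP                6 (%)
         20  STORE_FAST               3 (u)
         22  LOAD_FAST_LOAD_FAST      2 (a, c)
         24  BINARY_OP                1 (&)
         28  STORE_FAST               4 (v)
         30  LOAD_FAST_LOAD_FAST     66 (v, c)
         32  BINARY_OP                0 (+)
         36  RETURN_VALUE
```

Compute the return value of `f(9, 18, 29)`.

38

LOAD_CONST → push 0. Stack: [0]
STORE_FAST u → u=0. Stack: []
LOAD_FAST_LOAD_FAST b,c → push 18,29. Stack: [18, 29]
BINARY_OP | → 18 | 29 = 31. Stack: [31]
STORE_FAST u → u=31. Stack: []
LOAD_FAST_LOAD_FAST b,c → push 18,29. Stack: [18, 29]
BINARY_OP % → 18 % 29 = 18. Stack: [18]
STORE_FAST u → u=18. Stack: []
LOAD_FAST_LOAD_FAST a,c → push 9,29. Stack: [9, 29]
BINARY_OP & → 9 & 29 = 9. Stack: [9]
STORE_FAST v → v=9. Stack: []
LOAD_FAST_LOAD_FAST v,c → push 9,29. Stack: [9, 29]
BINARY_OP + → 9 + 29 = 38. Stack: [38]
RETURN_VALUE → return 38.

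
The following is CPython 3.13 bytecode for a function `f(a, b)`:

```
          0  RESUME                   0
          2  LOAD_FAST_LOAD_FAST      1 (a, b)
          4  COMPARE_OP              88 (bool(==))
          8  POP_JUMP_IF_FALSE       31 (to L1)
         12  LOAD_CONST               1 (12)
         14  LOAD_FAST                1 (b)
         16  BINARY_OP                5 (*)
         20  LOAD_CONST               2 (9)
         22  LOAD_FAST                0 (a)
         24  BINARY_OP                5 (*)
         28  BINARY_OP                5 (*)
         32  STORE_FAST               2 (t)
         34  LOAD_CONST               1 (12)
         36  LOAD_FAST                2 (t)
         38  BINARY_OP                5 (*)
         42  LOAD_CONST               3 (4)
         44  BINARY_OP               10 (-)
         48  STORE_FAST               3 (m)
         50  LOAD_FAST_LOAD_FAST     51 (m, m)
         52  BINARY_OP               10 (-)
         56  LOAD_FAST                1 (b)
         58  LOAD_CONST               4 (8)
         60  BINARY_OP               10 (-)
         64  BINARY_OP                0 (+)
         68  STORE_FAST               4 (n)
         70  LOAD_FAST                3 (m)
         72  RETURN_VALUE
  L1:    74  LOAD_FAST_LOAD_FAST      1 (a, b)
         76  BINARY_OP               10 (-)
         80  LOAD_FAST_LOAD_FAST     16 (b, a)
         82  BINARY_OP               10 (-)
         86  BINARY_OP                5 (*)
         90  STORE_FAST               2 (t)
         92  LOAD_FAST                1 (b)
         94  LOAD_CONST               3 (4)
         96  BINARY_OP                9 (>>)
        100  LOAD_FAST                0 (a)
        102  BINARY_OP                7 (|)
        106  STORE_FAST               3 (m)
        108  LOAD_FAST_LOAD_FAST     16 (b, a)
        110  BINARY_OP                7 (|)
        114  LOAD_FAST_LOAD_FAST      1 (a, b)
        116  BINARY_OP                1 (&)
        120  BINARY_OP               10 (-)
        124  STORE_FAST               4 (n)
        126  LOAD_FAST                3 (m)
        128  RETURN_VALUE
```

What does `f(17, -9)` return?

LOAD_FAST_LOAD_FAST a,b → push 17,-9. Stack: [17, -9]
COMPARE_OP bool(==) → 17 vs -9 = False. Stack: [False]
POP_JUMP_IF_FALSE → pop False; jump. Stack: []
LOAD_FAST_LOAD_FAST a,b → push 17,-9. Stack: [17, -9]
BINARY_OP - → 17 - -9 = 26. Stack: [26]
LOAD_FAST_LOAD_FAST b,a → push -9,17. Stack: [26, -9, 17]
BINARY_OP - → -9 - 17 = -26. Stack: [26, -26]
BINARY_OP * → 26 * -26 = -676. Stack: [-676]
STORE_FAST t → t=-676. Stack: []
LOAD_FAST b → push -9. Stack: [-9]
LOAD_CONST → push 4. Stack: [-9, 4]
BINARY_OP >> → -9 >> 4 = -1. Stack: [-1]
LOAD_FAST a → push 17. Stack: [-1, 17]
BINARY_OP | → -1 | 17 = -1. Stack: [-1]
STORE_FAST m → m=-1. Stack: []
LOAD_FAST_LOAD_FAST b,a → push -9,17. Stack: [-9, 17]
BINARY_OP | → -9 | 17 = -9. Stack: [-9]
LOAD_FAST_LOAD_FAST a,b → push 17,-9. Stack: [-9, 17, -9]
BINARY_OP & → 17 & -9 = 17. Stack: [-9, 17]
BINARY_OP - → -9 - 17 = -26. Stack: [-26]
STORE_FAST n → n=-26. Stack: []
LOAD_FAST m → push -1. Stack: [-1]
RETURN_VALUE → return -1.

-1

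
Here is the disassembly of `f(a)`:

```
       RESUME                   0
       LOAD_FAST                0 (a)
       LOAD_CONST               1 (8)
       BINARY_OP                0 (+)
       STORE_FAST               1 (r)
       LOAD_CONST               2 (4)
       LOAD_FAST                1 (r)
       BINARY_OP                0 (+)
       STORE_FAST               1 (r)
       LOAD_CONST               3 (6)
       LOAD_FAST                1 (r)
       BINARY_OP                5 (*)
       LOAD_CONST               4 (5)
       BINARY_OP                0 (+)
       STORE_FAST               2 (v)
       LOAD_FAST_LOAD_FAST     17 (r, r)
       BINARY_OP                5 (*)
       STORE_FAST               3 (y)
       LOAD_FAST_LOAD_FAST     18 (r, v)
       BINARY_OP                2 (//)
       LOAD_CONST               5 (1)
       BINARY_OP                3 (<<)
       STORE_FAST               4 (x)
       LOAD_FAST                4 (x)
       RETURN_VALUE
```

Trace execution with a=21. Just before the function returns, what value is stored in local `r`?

33

LOAD_FAST a → push 21. Stack: [21]
LOAD_CONST → push 8. Stack: [21, 8]
BINARY_OP + → 21 + 8 = 29. Stack: [29]
STORE_FAST r → r=29. Stack: []
LOAD_CONST → push 4. Stack: [4]
LOAD_FAST r → push 29. Stack: [4, 29]
BINARY_OP + → 4 + 29 = 33. Stack: [33]
STORE_FAST r → r=33. Stack: []
LOAD_CONST → push 6. Stack: [6]
LOAD_FAST r → push 33. Stack: [6, 33]
BINARY_OP * → 6 * 33 = 198. Stack: [198]
LOAD_CONST → push 5. Stack: [198, 5]
BINARY_OP + → 198 + 5 = 203. Stack: [203]
STORE_FAST v → v=203. Stack: []
LOAD_FAST_LOAD_FAST r,r → push 33,33. Stack: [33, 33]
BINARY_OP * → 33 * 33 = 1089. Stack: [1089]
STORE_FAST y → y=1089. Stack: []
LOAD_FAST_LOAD_FAST r,v → push 33,203. Stack: [33, 203]
BINARY_OP // → 33 // 203 = 0. Stack: [0]
LOAD_CONST → push 1. Stack: [0, 1]
BINARY_OP << → 0 << 1 = 0. Stack: [0]
STORE_FAST x → x=0. Stack: []
LOAD_FAST x → push 0. Stack: [0]
RETURN_VALUE → return 0.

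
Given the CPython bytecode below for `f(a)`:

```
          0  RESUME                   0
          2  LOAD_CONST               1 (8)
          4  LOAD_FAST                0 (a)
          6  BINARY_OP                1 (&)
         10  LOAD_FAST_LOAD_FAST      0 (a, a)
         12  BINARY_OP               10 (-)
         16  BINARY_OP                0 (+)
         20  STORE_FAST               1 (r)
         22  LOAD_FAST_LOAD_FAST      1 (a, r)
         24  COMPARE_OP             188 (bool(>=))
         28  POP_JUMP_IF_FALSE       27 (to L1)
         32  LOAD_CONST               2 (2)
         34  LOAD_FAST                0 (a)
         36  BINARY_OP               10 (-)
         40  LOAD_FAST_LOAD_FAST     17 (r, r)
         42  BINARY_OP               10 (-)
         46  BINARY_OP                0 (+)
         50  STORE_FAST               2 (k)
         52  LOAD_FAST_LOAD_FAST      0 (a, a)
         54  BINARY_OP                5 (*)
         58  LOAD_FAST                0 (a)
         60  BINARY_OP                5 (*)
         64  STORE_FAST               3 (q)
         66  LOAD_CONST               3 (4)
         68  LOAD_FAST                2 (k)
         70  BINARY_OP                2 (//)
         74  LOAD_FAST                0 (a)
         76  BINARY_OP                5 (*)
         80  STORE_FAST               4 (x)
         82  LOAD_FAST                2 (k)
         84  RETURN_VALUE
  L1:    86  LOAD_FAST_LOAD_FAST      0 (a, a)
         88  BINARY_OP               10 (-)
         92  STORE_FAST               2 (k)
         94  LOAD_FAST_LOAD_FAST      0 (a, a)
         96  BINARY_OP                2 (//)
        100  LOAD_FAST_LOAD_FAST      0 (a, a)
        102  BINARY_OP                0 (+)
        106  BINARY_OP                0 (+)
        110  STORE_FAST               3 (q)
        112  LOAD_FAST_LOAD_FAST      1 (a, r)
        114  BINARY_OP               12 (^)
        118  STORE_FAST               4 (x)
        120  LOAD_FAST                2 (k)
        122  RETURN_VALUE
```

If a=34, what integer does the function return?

-32

LOAD_CONST → push 8. Stack: [8]
LOAD_FAST a → push 34. Stack: [8, 34]
BINARY_OP & → 8 & 34 = 0. Stack: [0]
LOAD_FAST_LOAD_FAST a,a → push 34,34. Stack: [0, 34, 34]
BINARY_OP - → 34 - 34 = 0. Stack: [0, 0]
BINARY_OP + → 0 + 0 = 0. Stack: [0]
STORE_FAST r → r=0. Stack: []
LOAD_FAST_LOAD_FAST a,r → push 34,0. Stack: [34, 0]
COMPARE_OP bool(>=) → 34 vs 0 = True. Stack: [True]
POP_JUMP_IF_FALSE → pop True; no jump. Stack: []
LOAD_CONST → push 2. Stack: [2]
LOAD_FAST a → push 34. Stack: [2, 34]
BINARY_OP - → 2 - 34 = -32. Stack: [-32]
LOAD_FAST_LOAD_FAST r,r → push 0,0. Stack: [-32, 0, 0]
BINARY_OP - → 0 - 0 = 0. Stack: [-32, 0]
BINARY_OP + → -32 + 0 = -32. Stack: [-32]
STORE_FAST k → k=-32. Stack: []
LOAD_FAST_LOAD_FAST a,a → push 34,34. Stack: [34, 34]
BINARY_OP * → 34 * 34 = 1156. Stack: [1156]
LOAD_FAST a → push 34. Stack: [1156, 34]
BINARY_OP * → 1156 * 34 = 39304. Stack: [39304]
STORE_FAST q → q=39304. Stack: []
LOAD_CONST → push 4. Stack: [4]
LOAD_FAST k → push -32. Stack: [4, -32]
BINARY_OP // → 4 // -32 = -1. Stack: [-1]
LOAD_FAST a → push 34. Stack: [-1, 34]
BINARY_OP * → -1 * 34 = -34. Stack: [-34]
STORE_FAST x → x=-34. Stack: []
LOAD_FAST k → push -32. Stack: [-32]
RETURN_VALUE → return -32.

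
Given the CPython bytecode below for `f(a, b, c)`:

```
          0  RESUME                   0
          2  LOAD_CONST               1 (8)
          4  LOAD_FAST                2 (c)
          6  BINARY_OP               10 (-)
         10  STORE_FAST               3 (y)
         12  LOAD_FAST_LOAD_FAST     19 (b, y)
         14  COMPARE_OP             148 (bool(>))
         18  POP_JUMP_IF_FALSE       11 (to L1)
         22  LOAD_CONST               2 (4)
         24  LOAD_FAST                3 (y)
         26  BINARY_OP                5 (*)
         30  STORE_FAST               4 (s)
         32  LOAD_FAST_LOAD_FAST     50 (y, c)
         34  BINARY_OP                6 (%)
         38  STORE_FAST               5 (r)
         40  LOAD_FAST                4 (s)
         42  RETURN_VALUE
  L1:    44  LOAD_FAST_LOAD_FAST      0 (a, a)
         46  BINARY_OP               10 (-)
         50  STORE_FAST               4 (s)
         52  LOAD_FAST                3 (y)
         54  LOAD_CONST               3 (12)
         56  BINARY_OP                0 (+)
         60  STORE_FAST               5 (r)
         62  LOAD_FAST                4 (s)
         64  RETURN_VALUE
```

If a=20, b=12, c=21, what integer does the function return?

LOAD_CONST → push 8. Stack: [8]
LOAD_FAST c → push 21. Stack: [8, 21]
BINARY_OP - → 8 - 21 = -13. Stack: [-13]
STORE_FAST y → y=-13. Stack: []
LOAD_FAST_LOAD_FAST b,y → push 12,-13. Stack: [12, -13]
COMPARE_OP bool(>) → 12 vs -13 = True. Stack: [True]
POP_JUMP_IF_FALSE → pop True; no jump. Stack: []
LOAD_CONST → push 4. Stack: [4]
LOAD_FAST y → push -13. Stack: [4, -13]
BINARY_OP * → 4 * -13 = -52. Stack: [-52]
STORE_FAST s → s=-52. Stack: []
LOAD_FAST_LOAD_FAST y,c → push -13,21. Stack: [-13, 21]
BINARY_OP % → -13 % 21 = 8. Stack: [8]
STORE_FAST r → r=8. Stack: []
LOAD_FAST s → push -52. Stack: [-52]
RETURN_VALUE → return -52.

-52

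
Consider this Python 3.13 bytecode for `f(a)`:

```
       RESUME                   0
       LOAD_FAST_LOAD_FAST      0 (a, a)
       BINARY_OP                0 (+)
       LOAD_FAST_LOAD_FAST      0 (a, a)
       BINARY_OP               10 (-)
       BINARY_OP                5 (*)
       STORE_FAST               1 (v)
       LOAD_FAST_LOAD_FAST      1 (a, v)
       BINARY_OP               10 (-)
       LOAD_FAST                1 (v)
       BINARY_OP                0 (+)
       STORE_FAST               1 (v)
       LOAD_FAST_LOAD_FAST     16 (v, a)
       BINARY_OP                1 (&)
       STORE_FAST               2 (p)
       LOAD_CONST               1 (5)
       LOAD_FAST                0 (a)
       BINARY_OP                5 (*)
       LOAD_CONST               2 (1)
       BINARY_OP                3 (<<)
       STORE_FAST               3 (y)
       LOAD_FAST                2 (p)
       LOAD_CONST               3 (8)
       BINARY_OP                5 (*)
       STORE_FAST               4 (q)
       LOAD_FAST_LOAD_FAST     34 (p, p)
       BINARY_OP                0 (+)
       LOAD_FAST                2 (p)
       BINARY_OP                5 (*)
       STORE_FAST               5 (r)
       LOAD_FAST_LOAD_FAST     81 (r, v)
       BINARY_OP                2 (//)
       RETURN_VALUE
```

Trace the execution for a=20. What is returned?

40

LOAD_FAST_LOAD_FAST a,a → push 20,20. Stack: [20, 20]
BINARY_OP + → 20 + 20 = 40. Stack: [40]
LOAD_FAST_LOAD_FAST a,a → push 20,20. Stack: [40, 20, 20]
BINARY_OP - → 20 - 20 = 0. Stack: [40, 0]
BINARY_OP * → 40 * 0 = 0. Stack: [0]
STORE_FAST v → v=0. Stack: []
LOAD_FAST_LOAD_FAST a,v → push 20,0. Stack: [20, 0]
BINARY_OP - → 20 - 0 = 20. Stack: [20]
LOAD_FAST v → push 0. Stack: [20, 0]
BINARY_OP + → 20 + 0 = 20. Stack: [20]
STORE_FAST v → v=20. Stack: []
LOAD_FAST_LOAD_FAST v,a → push 20,20. Stack: [20, 20]
BINARY_OP & → 20 & 20 = 20. Stack: [20]
STORE_FAST p → p=20. Stack: []
LOAD_CONST → push 5. Stack: [5]
LOAD_FAST a → push 20. Stack: [5, 20]
BINARY_OP * → 5 * 20 = 100. Stack: [100]
LOAD_CONST → push 1. Stack: [100, 1]
BINARY_OP << → 100 << 1 = 200. Stack: [200]
STORE_FAST y → y=200. Stack: []
LOAD_FAST p → push 20. Stack: [20]
LOAD_CONST → push 8. Stack: [20, 8]
BINARY_OP * → 20 * 8 = 160. Stack: [160]
STORE_FAST q → q=160. Stack: []
LOAD_FAST_LOAD_FAST p,p → push 20,20. Stack: [20, 20]
BINARY_OP + → 20 + 20 = 40. Stack: [40]
LOAD_FAST p → push 20. Stack: [40, 20]
BINARY_OP * → 40 * 20 = 800. Stack: [800]
STORE_FAST r → r=800. Stack: []
LOAD_FAST_LOAD_FAST r,v → push 800,20. Stack: [800, 20]
BINARY_OP // → 800 // 20 = 40. Stack: [40]
RETURN_VALUE → return 40.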